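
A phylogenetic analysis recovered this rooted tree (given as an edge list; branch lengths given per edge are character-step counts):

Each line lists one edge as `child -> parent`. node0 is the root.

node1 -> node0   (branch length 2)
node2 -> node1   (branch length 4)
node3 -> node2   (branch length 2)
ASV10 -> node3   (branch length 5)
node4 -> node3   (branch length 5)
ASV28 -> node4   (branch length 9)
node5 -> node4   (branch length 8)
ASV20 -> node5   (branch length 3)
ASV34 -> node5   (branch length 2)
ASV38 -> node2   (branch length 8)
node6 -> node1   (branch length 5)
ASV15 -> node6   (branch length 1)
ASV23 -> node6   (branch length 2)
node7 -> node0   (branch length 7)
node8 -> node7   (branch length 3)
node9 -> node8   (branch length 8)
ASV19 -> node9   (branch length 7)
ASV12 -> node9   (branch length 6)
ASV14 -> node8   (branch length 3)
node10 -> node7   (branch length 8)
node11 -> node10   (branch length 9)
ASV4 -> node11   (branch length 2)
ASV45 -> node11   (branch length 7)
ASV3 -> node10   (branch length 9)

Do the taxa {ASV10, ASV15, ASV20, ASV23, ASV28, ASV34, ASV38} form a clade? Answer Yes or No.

Yes

The most recent common ancestor of these taxa subtends (((ASV10,(ASV28,(ASV20,ASV34))),ASV38),(ASV15,ASV23)).
That clade has exactly 7 tips — every listed taxon and nothing else — so the group is monophyletic.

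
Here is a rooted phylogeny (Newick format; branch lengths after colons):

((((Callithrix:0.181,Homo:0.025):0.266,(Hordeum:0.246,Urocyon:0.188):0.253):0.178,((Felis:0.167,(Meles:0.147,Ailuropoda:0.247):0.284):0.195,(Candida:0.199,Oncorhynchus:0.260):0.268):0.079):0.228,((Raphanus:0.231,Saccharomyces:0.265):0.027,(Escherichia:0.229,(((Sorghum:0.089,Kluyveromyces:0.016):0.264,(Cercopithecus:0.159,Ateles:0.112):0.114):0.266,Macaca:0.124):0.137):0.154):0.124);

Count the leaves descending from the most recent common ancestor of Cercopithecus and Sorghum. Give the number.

4

The MRCA of Cercopithecus and Sorghum is the node subtending ((Sorghum,Kluyveromyces),(Cercopithecus,Ateles)).
That clade contains 4 terminal taxa: Ateles, Cercopithecus, Kluyveromyces, Sorghum.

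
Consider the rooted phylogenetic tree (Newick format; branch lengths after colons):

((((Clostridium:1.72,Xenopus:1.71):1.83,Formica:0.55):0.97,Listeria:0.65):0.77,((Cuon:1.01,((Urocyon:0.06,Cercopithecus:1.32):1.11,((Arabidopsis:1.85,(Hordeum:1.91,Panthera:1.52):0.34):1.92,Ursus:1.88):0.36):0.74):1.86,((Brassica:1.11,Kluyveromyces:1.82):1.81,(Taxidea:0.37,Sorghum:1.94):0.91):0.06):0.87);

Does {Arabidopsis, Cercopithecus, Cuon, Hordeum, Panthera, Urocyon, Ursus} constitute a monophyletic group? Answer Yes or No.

Yes

The most recent common ancestor of these taxa subtends (Cuon,((Urocyon,Cercopithecus),((Arabidopsis,(Hordeum,Panthera)),Ursus))).
That clade has exactly 7 tips — every listed taxon and nothing else — so the group is monophyletic.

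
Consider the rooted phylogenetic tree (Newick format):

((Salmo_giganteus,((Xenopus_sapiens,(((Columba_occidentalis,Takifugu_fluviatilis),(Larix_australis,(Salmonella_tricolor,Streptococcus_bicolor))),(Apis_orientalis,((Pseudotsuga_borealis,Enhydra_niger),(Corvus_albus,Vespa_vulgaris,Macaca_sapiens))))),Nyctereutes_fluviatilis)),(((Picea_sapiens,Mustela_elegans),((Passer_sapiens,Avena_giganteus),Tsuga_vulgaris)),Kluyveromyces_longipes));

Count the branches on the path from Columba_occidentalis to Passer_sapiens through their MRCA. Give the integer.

12

The MRCA of Columba_occidentalis and Passer_sapiens is the root of the tree.
From Columba_occidentalis up to that node: 7 branches. From Passer_sapiens up to the same node: 5 branches. Total: 7 + 5 = 12.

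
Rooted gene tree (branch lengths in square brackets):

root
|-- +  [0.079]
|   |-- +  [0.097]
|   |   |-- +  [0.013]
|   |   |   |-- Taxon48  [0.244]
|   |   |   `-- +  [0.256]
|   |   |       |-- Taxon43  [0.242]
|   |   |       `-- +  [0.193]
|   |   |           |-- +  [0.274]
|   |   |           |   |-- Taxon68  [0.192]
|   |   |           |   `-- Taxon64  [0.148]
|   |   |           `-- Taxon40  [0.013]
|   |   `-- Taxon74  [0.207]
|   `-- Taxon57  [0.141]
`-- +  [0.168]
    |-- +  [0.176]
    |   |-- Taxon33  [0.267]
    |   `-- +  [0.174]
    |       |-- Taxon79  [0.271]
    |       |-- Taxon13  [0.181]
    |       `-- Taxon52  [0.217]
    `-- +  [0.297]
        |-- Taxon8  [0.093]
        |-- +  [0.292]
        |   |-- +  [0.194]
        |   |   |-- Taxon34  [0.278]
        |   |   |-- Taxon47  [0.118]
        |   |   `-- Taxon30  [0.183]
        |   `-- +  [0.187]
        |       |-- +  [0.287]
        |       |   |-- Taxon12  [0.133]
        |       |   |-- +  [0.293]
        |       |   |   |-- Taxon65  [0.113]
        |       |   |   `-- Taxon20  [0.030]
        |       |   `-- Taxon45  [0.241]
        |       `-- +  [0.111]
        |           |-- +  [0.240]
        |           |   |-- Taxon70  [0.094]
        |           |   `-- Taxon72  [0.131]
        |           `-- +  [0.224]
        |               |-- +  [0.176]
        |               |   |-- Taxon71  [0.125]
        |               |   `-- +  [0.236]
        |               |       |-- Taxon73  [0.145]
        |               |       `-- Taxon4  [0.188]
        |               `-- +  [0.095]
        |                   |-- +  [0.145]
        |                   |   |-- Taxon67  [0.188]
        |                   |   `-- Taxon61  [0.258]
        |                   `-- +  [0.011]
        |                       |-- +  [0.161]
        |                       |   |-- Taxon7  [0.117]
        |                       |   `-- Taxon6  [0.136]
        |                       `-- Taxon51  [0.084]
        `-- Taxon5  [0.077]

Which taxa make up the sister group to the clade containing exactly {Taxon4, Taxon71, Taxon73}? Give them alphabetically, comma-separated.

The clade containing exactly {Taxon4, Taxon71, Taxon73} attaches to the tree at the node subtending ((Taxon71,(Taxon73,Taxon4)),((Taxon67,Taxon61),((Taxon7,Taxon6),Taxon51))).
The other lineage descending from that same node — the sister group — is ((Taxon67,Taxon61),((Taxon7,Taxon6),Taxon51)); its 5 tips in alphabetical order are the answer.

Taxon51, Taxon6, Taxon61, Taxon67, Taxon7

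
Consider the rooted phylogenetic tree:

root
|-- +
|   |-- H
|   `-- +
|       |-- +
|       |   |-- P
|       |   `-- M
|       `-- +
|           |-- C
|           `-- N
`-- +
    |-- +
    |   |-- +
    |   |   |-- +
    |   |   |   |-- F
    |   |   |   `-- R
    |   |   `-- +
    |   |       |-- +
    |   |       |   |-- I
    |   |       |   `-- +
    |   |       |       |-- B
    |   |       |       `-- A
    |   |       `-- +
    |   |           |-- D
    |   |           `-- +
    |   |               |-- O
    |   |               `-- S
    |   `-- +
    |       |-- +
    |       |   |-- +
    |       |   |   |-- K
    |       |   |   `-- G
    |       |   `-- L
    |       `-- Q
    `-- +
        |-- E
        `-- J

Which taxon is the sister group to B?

A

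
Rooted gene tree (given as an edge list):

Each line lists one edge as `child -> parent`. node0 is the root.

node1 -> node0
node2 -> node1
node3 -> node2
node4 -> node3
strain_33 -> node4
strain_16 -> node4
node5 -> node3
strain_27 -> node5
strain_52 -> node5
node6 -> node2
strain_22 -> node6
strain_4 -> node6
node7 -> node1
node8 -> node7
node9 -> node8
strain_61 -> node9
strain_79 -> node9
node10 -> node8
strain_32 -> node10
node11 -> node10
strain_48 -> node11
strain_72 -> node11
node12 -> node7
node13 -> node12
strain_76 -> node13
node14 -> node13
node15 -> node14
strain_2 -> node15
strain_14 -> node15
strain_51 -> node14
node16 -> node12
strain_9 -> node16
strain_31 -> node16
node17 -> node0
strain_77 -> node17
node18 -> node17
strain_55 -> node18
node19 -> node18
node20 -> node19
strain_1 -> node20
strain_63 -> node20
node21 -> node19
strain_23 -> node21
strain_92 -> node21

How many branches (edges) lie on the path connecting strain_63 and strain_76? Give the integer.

10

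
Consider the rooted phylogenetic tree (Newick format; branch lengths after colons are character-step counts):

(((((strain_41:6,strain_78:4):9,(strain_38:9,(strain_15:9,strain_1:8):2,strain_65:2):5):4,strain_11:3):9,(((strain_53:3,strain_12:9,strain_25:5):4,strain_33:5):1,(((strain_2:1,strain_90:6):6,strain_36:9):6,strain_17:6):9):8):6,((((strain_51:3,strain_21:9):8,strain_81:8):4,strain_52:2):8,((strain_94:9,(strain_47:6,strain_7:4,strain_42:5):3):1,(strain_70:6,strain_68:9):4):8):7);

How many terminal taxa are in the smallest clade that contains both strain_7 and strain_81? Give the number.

10

The MRCA of strain_7 and strain_81 is the node subtending ((((strain_51,strain_21),strain_81),strain_52),((strain_94,(strain_47,strain_7,strain_42)),(strain_70,strain_68))).
That clade contains 10 terminal taxa: strain_21, strain_42, strain_47, strain_51, strain_52, strain_68, strain_7, strain_70, strain_81, strain_94.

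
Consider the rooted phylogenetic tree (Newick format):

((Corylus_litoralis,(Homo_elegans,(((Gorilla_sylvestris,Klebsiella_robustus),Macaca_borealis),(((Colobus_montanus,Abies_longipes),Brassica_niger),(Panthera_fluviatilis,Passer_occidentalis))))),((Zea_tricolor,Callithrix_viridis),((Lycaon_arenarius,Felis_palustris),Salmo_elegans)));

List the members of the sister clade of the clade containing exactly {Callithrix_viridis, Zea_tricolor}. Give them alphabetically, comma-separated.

Felis_palustris, Lycaon_arenarius, Salmo_elegans

The clade containing exactly {Callithrix_viridis, Zea_tricolor} attaches to the tree at the node subtending ((Zea_tricolor,Callithrix_viridis),((Lycaon_arenarius,Felis_palustris),Salmo_elegans)).
The other lineage descending from that same node — the sister group — is ((Lycaon_arenarius,Felis_palustris),Salmo_elegans); its 3 tips in alphabetical order are the answer.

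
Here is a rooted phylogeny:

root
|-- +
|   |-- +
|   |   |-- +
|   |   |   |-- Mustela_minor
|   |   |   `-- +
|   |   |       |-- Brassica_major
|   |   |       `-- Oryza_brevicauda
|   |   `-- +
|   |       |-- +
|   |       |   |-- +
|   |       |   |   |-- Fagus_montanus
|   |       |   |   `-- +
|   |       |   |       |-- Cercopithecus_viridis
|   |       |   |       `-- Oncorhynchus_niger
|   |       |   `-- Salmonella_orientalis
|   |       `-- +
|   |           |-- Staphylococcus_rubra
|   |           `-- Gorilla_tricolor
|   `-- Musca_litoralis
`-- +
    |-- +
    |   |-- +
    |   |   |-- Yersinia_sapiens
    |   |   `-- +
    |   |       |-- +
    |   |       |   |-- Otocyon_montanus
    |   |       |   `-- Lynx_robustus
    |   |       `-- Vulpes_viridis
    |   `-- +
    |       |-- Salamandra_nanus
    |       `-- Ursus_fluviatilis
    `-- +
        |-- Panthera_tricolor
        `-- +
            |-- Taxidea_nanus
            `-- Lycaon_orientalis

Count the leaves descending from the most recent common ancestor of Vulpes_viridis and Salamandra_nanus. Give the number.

6

The MRCA of Vulpes_viridis and Salamandra_nanus is the node subtending ((Yersinia_sapiens,((Otocyon_montanus,Lynx_robustus),Vulpes_viridis)),(Salamandra_nanus,Ursus_fluviatilis)).
That clade contains 6 terminal taxa: Lynx_robustus, Otocyon_montanus, Salamandra_nanus, Ursus_fluviatilis, Vulpes_viridis, Yersinia_sapiens.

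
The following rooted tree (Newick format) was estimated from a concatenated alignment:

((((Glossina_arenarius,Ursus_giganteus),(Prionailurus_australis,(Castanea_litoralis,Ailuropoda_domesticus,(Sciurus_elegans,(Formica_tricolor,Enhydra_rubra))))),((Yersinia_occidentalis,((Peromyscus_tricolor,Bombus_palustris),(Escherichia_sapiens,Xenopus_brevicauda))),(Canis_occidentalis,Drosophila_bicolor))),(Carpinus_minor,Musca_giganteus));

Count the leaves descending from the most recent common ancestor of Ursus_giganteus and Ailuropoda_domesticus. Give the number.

8

The MRCA of Ursus_giganteus and Ailuropoda_domesticus is the node subtending ((Glossina_arenarius,Ursus_giganteus),(Prionailurus_australis,(Castanea_litoralis,Ailuropoda_domesticus,(Sciurus_elegans,(Formica_tricolor,Enhydra_rubra))))).
That clade contains 8 terminal taxa: Ailuropoda_domesticus, Castanea_litoralis, Enhydra_rubra, Formica_tricolor, Glossina_arenarius, Prionailurus_australis, Sciurus_elegans, Ursus_giganteus.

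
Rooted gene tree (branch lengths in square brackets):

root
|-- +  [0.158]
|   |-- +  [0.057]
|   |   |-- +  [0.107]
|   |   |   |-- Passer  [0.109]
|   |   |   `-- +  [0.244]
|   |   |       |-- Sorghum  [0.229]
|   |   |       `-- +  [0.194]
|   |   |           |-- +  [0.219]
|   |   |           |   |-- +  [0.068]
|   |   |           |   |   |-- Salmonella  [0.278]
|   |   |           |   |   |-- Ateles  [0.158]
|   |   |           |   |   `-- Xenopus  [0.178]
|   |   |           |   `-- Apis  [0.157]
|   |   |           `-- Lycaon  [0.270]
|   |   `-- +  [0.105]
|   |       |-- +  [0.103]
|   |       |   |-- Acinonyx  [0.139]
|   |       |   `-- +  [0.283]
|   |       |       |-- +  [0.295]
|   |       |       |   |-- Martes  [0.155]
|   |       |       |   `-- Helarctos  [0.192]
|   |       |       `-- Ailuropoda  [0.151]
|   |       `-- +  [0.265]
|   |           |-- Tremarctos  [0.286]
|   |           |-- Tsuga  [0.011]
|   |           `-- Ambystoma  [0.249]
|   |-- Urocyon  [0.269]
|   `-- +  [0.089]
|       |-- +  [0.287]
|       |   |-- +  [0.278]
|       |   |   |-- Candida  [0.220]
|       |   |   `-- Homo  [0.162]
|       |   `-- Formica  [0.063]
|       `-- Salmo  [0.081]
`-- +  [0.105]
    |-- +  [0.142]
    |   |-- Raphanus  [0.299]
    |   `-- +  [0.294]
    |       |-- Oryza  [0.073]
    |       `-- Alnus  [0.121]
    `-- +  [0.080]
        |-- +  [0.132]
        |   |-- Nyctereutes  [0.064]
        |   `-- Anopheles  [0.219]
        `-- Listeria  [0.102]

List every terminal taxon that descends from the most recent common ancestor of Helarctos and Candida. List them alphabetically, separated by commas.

Tracing Helarctos: it sits inside (Martes,Helarctos).
Tracing Candida: it sits inside (Candida,Homo).
The smallest clade enclosing both is (((Passer,(Sorghum,(((Salmonella,Ateles,Xenopus),Apis),Lycaon))),((Acinonyx,((Martes,Helarctos),Ailuropoda)),(Tremarctos,Tsuga,Ambystoma))),Urocyon,(((Candida,Homo),Formica),Salmo)); the answer is its 19 terminal taxa in alphabetical order.

Acinonyx, Ailuropoda, Ambystoma, Apis, Ateles, Candida, Formica, Helarctos, Homo, Lycaon, Martes, Passer, Salmo, Salmonella, Sorghum, Tremarctos, Tsuga, Urocyon, Xenopus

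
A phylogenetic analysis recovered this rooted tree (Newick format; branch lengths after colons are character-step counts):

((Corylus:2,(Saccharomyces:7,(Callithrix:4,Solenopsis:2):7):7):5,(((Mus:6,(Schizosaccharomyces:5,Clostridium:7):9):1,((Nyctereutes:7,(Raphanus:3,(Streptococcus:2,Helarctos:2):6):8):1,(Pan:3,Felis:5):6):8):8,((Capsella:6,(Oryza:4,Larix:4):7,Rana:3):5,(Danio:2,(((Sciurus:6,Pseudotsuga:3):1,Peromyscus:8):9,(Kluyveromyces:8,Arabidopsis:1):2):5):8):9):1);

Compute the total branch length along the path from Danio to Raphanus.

47

The path runs Danio → … → MRCA → … → Raphanus; the MRCA is the node subtending (((Mus,(Schizosaccharomyces,Clostridium)),((Nyctereutes,(Raphanus,(Streptococcus,Helarctos))),(Pan,Felis))),((Capsella,(Oryza,Larix),Rana),(Danio,(((Sciurus,Pseudotsuga),Peromyscus),(Kluyveromyces,Arabidopsis))))).
Branch lengths along that path: 2 + 8 + 9 + 8 + 8 + 1 + 8 + 3 = 47.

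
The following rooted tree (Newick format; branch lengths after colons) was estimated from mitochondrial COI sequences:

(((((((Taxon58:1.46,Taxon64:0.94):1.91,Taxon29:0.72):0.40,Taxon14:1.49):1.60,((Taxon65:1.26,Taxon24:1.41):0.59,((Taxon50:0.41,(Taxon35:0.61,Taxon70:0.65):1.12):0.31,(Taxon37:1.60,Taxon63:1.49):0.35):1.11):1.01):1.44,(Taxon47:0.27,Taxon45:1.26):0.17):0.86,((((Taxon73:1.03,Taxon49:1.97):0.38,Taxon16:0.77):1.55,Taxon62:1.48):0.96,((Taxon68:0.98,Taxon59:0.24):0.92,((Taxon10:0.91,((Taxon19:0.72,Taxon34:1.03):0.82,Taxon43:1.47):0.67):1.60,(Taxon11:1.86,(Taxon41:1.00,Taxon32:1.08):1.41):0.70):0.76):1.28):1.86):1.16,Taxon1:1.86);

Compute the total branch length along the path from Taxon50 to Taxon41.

12.15

The path runs Taxon50 → … → MRCA → … → Taxon41; the MRCA is the node subtending ((((((Taxon58,Taxon64),Taxon29),Taxon14),((Taxon65,Taxon24),((Taxon50,(Taxon35,Taxon70)),(Taxon37,Taxon63)))),(Taxon47,Taxon45)),((((Taxon73,Taxon49),Taxon16),Taxon62),((Taxon68,Taxon59),((Taxon10,((Taxon19,Taxon34),Taxon43)),(Taxon11,(Taxon41,Taxon32)))))).
Branch lengths along that path: 0.41 + 0.31 + 1.11 + 1.01 + 1.44 + 0.86 + 1.86 + 1.28 + 0.76 + 0.70 + 1.41 + 1.00 = 12.15.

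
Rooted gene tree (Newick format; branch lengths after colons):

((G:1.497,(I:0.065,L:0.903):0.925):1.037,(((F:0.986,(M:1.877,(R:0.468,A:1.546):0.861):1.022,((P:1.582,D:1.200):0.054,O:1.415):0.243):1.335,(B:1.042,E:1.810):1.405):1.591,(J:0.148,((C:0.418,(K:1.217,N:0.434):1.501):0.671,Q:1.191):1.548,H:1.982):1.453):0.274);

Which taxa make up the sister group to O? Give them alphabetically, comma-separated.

D, P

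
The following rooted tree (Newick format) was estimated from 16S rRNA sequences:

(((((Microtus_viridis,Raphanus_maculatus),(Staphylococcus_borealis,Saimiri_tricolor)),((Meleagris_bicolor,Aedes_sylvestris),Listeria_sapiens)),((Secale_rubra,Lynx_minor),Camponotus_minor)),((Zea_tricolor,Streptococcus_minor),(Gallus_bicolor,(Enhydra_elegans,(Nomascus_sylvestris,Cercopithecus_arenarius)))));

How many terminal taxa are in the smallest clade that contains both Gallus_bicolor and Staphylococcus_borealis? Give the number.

The MRCA of Gallus_bicolor and Staphylococcus_borealis is the root, so the clade is the entire tree.
That clade contains 16 terminal taxa: Aedes_sylvestris, Camponotus_minor, Cercopithecus_arenarius, Enhydra_elegans, Gallus_bicolor, Listeria_sapiens, Lynx_minor, Meleagris_bicolor, Microtus_viridis, Nomascus_sylvestris, Raphanus_maculatus, Saimiri_tricolor, Secale_rubra, Staphylococcus_borealis, Streptococcus_minor, Zea_tricolor.

16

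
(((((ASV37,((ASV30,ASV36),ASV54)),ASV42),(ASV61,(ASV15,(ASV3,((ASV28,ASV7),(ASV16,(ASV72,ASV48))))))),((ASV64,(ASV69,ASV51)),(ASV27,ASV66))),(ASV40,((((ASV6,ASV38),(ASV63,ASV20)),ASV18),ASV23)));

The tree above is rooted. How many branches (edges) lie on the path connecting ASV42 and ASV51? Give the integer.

The MRCA of ASV42 and ASV51 is the node subtending ((((ASV37,((ASV30,ASV36),ASV54)),ASV42),(ASV61,(ASV15,(ASV3,((ASV28,ASV7),(ASV16,(ASV72,ASV48))))))),((ASV64,(ASV69,ASV51)),(ASV27,ASV66))).
From ASV42 up to that node: 3 branches. From ASV51 up to the same node: 4 branches. Total: 3 + 4 = 7.

7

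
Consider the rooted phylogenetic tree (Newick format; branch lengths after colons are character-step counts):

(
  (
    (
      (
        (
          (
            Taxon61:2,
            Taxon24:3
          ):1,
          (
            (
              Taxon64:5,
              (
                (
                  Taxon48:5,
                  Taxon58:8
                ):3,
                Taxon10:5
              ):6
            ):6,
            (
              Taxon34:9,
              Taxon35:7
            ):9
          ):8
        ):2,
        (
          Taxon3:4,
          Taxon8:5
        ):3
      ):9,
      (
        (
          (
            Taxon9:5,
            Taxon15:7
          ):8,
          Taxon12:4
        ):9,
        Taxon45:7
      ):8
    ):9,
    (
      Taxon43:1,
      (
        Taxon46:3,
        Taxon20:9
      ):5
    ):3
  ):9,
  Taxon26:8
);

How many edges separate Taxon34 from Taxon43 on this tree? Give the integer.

8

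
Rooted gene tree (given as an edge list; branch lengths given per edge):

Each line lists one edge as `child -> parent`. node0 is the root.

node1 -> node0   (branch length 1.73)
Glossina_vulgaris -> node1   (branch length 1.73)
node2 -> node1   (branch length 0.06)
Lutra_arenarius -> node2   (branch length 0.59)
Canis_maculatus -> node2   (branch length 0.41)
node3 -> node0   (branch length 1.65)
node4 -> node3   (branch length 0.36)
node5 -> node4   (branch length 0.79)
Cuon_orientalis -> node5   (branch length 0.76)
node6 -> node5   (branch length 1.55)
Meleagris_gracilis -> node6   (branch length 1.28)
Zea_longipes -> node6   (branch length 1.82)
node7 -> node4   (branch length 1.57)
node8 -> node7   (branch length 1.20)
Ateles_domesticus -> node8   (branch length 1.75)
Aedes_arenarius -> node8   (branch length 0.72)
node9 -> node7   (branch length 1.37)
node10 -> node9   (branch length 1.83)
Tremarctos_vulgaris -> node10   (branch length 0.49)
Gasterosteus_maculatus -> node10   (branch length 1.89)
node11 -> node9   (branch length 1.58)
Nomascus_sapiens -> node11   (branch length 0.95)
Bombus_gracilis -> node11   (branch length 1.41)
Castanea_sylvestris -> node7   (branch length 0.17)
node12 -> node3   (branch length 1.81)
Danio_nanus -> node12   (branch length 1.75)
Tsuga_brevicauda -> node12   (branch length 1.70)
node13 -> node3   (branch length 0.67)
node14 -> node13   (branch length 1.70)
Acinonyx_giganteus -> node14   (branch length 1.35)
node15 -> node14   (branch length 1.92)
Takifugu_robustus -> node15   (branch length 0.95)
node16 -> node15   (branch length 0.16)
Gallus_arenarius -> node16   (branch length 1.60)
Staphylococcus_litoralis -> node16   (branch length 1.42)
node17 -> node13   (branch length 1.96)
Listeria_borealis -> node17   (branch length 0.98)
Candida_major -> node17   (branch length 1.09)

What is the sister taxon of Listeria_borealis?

Candida_major

Listeria_borealis attaches to the tree at the node subtending (Listeria_borealis,Candida_major).
The other lineage descending from that same node — the sister group — is the single tip Candida_major.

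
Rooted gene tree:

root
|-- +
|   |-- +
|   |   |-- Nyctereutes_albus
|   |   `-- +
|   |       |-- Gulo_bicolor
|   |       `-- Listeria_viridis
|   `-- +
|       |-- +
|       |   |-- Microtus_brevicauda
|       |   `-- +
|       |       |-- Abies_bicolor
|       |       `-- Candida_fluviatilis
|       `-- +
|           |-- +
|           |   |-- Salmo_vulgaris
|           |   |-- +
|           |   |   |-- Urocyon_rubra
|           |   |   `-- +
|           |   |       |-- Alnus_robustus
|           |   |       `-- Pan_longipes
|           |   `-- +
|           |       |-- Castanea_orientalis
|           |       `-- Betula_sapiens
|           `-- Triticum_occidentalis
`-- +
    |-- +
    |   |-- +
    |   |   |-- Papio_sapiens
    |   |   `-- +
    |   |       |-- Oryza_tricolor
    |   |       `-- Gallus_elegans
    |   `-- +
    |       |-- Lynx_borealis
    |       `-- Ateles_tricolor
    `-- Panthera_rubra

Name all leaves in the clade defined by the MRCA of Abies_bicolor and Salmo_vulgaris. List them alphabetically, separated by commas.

Tracing Abies_bicolor: it sits inside (Abies_bicolor,Candida_fluviatilis).
Tracing Salmo_vulgaris: it sits inside (Salmo_vulgaris,(Urocyon_rubra,(Alnus_robustus,Pan_longipes)),(Castanea_orientalis,Betula_sapiens)).
The smallest clade enclosing both is ((Microtus_brevicauda,(Abies_bicolor,Candida_fluviatilis)),((Salmo_vulgaris,(Urocyon_rubra,(Alnus_robustus,Pan_longipes)),(Castanea_orientalis,Betula_sapiens)),Triticum_occidentalis)); the answer is its 10 terminal taxa in alphabetical order.

Abies_bicolor, Alnus_robustus, Betula_sapiens, Candida_fluviatilis, Castanea_orientalis, Microtus_brevicauda, Pan_longipes, Salmo_vulgaris, Triticum_occidentalis, Urocyon_rubra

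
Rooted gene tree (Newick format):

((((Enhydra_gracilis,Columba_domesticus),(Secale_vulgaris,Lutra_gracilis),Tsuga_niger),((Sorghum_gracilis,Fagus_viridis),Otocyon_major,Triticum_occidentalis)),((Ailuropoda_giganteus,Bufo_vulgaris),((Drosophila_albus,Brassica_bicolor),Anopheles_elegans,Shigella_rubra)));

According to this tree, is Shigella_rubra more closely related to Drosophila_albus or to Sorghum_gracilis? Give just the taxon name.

The MRCA of Shigella_rubra and Drosophila_albus subtends ((Drosophila_albus,Brassica_bicolor),Anopheles_elegans,Shigella_rubra) (4 taxa).
The MRCA of Shigella_rubra and Sorghum_gracilis is the root, subtending the entire tree (15 taxa).
The first is nested inside the second, so Shigella_rubra shares a more recent common ancestor with Drosophila_albus.

Drosophila_albus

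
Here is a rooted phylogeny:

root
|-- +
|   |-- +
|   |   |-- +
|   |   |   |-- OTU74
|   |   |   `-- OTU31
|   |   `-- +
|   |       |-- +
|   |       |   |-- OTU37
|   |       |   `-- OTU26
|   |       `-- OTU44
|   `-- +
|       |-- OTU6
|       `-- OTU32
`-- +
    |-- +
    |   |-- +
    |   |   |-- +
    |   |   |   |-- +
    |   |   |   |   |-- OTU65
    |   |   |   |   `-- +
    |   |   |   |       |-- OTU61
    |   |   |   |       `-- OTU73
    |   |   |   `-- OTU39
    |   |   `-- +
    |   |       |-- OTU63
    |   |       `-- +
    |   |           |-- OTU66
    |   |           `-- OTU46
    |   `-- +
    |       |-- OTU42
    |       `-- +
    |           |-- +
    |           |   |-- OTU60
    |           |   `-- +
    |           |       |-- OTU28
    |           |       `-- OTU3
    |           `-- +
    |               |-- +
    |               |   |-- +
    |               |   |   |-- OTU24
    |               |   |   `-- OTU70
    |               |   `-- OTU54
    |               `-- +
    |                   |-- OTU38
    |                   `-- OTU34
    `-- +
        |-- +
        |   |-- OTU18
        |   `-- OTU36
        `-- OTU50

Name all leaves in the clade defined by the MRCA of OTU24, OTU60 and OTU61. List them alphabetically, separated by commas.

OTU24, OTU28, OTU3, OTU34, OTU38, OTU39, OTU42, OTU46, OTU54, OTU60, OTU61, OTU63, OTU65, OTU66, OTU70, OTU73

Tracing OTU24: it sits inside (OTU24,OTU70).
Tracing OTU60: it sits inside (OTU60,(OTU28,OTU3)).
Tracing OTU61: it sits inside (OTU61,OTU73).
The smallest clade enclosing all 3 is ((((OTU65,(OTU61,OTU73)),OTU39),(OTU63,(OTU66,OTU46))),(OTU42,((OTU60,(OTU28,OTU3)),(((OTU24,OTU70),OTU54),(OTU38,OTU34))))); the answer is its 16 terminal taxa in alphabetical order.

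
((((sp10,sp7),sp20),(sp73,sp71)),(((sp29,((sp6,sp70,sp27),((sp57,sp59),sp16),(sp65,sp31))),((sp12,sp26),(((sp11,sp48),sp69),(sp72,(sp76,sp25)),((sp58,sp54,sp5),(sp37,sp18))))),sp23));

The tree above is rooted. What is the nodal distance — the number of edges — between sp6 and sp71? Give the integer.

9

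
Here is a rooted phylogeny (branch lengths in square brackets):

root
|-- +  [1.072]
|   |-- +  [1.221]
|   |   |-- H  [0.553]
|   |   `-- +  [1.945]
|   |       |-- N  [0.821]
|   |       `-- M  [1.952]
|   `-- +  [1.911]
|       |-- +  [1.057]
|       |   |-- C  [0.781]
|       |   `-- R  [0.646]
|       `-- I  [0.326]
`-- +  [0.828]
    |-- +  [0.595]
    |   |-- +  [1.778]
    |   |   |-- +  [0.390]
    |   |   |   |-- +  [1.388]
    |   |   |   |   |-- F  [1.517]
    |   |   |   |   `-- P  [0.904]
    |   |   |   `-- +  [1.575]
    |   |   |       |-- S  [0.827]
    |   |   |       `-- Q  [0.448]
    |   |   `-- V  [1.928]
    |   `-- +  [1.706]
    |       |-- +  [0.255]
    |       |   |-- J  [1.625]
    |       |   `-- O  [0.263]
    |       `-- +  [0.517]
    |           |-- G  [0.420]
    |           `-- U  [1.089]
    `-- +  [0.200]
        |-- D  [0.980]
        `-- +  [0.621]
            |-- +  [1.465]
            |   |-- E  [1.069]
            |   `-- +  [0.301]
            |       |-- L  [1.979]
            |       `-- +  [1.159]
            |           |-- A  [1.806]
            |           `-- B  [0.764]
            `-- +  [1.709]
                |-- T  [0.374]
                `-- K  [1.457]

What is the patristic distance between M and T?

9.922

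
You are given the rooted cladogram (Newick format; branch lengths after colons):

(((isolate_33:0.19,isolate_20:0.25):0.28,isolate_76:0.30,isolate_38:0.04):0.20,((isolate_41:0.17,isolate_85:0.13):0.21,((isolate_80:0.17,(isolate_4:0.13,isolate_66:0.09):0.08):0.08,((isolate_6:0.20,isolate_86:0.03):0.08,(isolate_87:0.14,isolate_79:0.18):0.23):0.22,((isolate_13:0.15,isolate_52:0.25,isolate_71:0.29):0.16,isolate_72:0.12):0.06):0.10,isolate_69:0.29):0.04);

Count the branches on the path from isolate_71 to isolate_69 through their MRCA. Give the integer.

The MRCA of isolate_71 and isolate_69 is the node subtending ((isolate_41,isolate_85),((isolate_80,(isolate_4,isolate_66)),((isolate_6,isolate_86),(isolate_87,isolate_79)),((isolate_13,isolate_52,isolate_71),isolate_72)),isolate_69).
From isolate_71 up to that node: 4 branches. From isolate_69 up to the same node: 1 branch. Total: 4 + 1 = 5.

5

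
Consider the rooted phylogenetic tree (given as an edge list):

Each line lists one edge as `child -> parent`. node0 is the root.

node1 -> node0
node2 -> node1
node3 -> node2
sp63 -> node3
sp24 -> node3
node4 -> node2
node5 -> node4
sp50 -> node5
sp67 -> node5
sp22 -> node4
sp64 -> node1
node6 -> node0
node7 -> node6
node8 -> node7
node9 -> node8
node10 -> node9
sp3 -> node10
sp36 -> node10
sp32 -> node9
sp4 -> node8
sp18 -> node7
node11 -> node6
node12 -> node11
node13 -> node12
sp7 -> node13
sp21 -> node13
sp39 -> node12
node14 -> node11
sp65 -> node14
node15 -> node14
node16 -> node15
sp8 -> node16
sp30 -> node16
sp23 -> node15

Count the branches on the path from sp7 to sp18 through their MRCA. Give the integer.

The MRCA of sp7 and sp18 is the node subtending (((((sp3,sp36),sp32),sp4),sp18),(((sp7,sp21),sp39),(sp65,((sp8,sp30),sp23)))).
From sp7 up to that node: 4 branches. From sp18 up to the same node: 2 branches. Total: 4 + 2 = 6.

6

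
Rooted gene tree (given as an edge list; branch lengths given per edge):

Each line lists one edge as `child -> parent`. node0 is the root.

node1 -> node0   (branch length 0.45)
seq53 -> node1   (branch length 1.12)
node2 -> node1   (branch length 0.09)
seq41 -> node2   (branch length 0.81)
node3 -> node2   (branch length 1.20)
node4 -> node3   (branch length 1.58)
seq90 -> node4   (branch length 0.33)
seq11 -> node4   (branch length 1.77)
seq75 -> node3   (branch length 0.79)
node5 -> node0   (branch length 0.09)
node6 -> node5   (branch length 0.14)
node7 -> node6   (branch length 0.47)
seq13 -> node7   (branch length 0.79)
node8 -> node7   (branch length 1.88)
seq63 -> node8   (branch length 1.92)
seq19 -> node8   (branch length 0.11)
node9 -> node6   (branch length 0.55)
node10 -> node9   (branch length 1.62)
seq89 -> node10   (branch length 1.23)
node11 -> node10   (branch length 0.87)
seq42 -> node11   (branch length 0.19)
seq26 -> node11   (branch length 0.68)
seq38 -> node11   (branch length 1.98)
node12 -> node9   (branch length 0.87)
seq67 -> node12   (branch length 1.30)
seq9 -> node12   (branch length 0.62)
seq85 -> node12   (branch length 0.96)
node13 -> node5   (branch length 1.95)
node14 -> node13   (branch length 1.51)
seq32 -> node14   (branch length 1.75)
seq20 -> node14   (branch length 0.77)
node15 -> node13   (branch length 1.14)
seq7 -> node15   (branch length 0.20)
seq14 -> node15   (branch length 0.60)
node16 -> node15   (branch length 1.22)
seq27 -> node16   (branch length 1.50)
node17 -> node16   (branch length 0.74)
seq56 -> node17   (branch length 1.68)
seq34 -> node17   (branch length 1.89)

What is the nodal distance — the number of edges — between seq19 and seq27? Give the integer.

8

The MRCA of seq19 and seq27 is the node subtending (((seq13,(seq63,seq19)),((seq89,(seq42,seq26,seq38)),(seq67,seq9,seq85))),((seq32,seq20),(seq7,seq14,(seq27,(seq56,seq34))))).
From seq19 up to that node: 4 branches. From seq27 up to the same node: 4 branches. Total: 4 + 4 = 8.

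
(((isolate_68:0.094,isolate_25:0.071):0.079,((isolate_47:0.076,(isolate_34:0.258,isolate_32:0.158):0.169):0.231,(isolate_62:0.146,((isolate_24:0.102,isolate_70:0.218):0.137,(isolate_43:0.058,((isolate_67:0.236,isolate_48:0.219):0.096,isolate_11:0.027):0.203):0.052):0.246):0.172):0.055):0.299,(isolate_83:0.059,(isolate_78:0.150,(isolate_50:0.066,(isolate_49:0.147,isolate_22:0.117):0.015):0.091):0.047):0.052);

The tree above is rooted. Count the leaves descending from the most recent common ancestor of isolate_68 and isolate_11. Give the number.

The MRCA of isolate_68 and isolate_11 is the node subtending ((isolate_68,isolate_25),((isolate_47,(isolate_34,isolate_32)),(isolate_62,((isolate_24,isolate_70),(isolate_43,((isolate_67,isolate_48),isolate_11)))))).
That clade contains 12 terminal taxa: isolate_11, isolate_24, isolate_25, isolate_32, isolate_34, isolate_43, isolate_47, isolate_48, isolate_62, isolate_67, isolate_68, isolate_70.

12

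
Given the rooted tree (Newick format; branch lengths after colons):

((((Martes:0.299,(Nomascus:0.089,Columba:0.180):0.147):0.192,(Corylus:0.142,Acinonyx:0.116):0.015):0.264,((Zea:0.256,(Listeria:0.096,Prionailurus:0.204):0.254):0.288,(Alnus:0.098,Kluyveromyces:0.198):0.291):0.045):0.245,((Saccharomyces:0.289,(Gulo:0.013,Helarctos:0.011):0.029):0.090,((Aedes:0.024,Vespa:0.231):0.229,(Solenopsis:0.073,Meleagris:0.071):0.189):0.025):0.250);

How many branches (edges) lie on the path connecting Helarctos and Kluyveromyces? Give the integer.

8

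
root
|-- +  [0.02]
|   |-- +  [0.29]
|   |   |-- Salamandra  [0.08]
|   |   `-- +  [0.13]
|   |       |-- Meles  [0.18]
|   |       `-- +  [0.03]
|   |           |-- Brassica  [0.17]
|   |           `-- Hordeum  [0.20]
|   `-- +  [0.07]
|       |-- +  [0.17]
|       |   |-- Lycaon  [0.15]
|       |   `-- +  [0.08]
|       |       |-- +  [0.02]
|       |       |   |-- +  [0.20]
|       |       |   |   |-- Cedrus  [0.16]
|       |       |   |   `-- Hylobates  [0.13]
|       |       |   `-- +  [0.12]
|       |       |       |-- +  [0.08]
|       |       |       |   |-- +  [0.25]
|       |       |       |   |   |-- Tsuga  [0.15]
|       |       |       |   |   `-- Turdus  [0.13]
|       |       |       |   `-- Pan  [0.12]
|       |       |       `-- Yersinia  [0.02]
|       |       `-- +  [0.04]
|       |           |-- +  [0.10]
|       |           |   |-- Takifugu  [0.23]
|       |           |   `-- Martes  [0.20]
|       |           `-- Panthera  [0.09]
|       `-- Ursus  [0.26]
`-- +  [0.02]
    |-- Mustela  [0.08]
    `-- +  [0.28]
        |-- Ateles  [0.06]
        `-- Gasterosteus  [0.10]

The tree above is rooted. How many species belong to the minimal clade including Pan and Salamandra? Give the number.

15

The MRCA of Pan and Salamandra is the node subtending ((Salamandra,(Meles,(Brassica,Hordeum))),((Lycaon,(((Cedrus,Hylobates),(((Tsuga,Turdus),Pan),Yersinia)),((Takifugu,Martes),Panthera))),Ursus)).
That clade contains 15 terminal taxa: Brassica, Cedrus, Hordeum, Hylobates, Lycaon, Martes, Meles, Pan, Panthera, Salamandra, Takifugu, Tsuga, Turdus, Ursus, Yersinia.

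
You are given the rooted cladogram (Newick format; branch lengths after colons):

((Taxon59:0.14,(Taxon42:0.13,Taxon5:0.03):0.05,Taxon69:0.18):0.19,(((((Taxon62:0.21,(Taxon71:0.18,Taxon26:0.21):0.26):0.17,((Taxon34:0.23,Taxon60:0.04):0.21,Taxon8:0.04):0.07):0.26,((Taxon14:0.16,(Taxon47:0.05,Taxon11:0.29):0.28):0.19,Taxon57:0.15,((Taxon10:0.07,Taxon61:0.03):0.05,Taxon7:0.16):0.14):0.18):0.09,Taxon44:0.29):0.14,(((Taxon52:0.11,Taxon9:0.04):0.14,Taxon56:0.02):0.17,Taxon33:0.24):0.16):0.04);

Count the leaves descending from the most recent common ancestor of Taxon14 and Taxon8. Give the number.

The MRCA of Taxon14 and Taxon8 is the node subtending (((Taxon62,(Taxon71,Taxon26)),((Taxon34,Taxon60),Taxon8)),((Taxon14,(Taxon47,Taxon11)),Taxon57,((Taxon10,Taxon61),Taxon7))).
That clade contains 13 terminal taxa: Taxon10, Taxon11, Taxon14, Taxon26, Taxon34, Taxon47, Taxon57, Taxon60, Taxon61, Taxon62, Taxon7, Taxon71, Taxon8.

13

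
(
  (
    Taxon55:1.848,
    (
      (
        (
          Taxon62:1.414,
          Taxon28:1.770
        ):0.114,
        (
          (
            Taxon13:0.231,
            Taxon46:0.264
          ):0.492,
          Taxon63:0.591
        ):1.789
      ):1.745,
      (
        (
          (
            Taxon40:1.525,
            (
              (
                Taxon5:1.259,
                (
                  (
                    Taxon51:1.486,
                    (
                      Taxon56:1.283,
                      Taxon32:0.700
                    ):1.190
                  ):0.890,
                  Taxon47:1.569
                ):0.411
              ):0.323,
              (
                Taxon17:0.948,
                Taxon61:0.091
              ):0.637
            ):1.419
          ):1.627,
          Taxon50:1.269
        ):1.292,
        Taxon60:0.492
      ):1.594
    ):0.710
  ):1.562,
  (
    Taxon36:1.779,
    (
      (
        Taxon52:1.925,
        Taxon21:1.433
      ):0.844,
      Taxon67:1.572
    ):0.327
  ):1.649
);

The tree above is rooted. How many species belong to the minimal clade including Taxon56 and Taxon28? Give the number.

The MRCA of Taxon56 and Taxon28 is the node subtending (((Taxon62,Taxon28),((Taxon13,Taxon46),Taxon63)),(((Taxon40,((Taxon5,((Taxon51,(Taxon56,Taxon32)),Taxon47)),(Taxon17,Taxon61))),Taxon50),Taxon60)).
That clade contains 15 terminal taxa: Taxon13, Taxon17, Taxon28, Taxon32, Taxon40, Taxon46, Taxon47, Taxon5, Taxon50, Taxon51, Taxon56, Taxon60, Taxon61, Taxon62, Taxon63.

15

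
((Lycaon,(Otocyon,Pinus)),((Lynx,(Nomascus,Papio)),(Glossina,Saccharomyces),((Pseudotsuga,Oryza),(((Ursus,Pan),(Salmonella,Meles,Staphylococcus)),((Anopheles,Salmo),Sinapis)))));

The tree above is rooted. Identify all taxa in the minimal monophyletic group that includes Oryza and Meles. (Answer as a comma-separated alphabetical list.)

Anopheles, Meles, Oryza, Pan, Pseudotsuga, Salmo, Salmonella, Sinapis, Staphylococcus, Ursus

Tracing Oryza: it sits inside (Pseudotsuga,Oryza).
Tracing Meles: it sits inside (Salmonella,Meles,Staphylococcus).
The smallest clade enclosing both is ((Pseudotsuga,Oryza),(((Ursus,Pan),(Salmonella,Meles,Staphylococcus)),((Anopheles,Salmo),Sinapis))); the answer is its 10 terminal taxa in alphabetical order.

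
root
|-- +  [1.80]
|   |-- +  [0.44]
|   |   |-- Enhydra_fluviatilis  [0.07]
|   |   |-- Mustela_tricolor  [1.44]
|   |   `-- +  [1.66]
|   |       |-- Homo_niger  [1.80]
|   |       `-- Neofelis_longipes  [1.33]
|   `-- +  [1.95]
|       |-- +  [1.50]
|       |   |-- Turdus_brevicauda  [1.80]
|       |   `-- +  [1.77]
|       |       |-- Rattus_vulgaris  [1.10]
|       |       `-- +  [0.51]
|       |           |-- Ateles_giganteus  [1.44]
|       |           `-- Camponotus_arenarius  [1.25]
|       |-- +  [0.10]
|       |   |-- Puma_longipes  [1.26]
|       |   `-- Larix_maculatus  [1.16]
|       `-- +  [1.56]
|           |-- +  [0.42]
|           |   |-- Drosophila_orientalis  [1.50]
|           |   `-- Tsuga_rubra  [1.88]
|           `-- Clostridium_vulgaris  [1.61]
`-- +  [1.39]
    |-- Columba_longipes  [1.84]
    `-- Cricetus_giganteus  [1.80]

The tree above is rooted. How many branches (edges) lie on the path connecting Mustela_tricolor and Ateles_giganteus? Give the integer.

7

The MRCA of Mustela_tricolor and Ateles_giganteus is the node subtending ((Enhydra_fluviatilis,Mustela_tricolor,(Homo_niger,Neofelis_longipes)),((Turdus_brevicauda,(Rattus_vulgaris,(Ateles_giganteus,Camponotus_arenarius))),(Puma_longipes,Larix_maculatus),((Drosophila_orientalis,Tsuga_rubra),Clostridium_vulgaris))).
From Mustela_tricolor up to that node: 2 branches. From Ateles_giganteus up to the same node: 5 branches. Total: 2 + 5 = 7.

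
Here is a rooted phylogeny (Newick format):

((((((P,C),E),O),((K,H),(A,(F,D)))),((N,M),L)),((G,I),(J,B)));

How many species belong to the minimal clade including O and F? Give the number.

The MRCA of O and F is the node subtending ((((P,C),E),O),((K,H),(A,(F,D)))).
That clade contains 9 terminal taxa: A, C, D, E, F, H, K, O, P.

9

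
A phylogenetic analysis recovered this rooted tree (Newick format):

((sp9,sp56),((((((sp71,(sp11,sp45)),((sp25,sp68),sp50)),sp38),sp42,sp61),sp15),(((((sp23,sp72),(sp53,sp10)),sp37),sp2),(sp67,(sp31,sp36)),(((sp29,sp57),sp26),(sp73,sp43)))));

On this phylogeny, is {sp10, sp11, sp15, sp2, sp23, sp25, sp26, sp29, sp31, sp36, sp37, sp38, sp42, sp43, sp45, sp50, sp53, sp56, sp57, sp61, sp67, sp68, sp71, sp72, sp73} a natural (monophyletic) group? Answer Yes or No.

The MRCA of the listed taxa is the root, so the smallest clade containing them is the whole tree.
That clade also contains sp9, which is not in the proposed group, so the group is not monophyletic.

No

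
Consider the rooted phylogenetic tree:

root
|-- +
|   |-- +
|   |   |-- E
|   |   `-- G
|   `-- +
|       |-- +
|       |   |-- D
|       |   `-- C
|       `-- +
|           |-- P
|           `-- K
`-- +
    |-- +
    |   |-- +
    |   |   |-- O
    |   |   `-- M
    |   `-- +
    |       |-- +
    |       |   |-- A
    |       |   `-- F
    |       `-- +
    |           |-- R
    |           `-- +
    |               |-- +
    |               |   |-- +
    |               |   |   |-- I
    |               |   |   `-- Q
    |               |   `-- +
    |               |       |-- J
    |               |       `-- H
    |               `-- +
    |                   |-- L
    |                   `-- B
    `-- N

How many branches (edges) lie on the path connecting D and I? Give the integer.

12

The MRCA of D and I is the root of the tree.
From D up to that node: 4 branches. From I up to the same node: 8 branches. Total: 4 + 8 = 12.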